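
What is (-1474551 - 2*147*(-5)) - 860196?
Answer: -2333277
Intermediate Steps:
(-1474551 - 2*147*(-5)) - 860196 = (-1474551 - 294*(-5)) - 860196 = (-1474551 + 1470) - 860196 = -1473081 - 860196 = -2333277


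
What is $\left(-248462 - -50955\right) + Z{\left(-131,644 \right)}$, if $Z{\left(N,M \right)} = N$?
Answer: $-197638$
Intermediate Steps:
$\left(-248462 - -50955\right) + Z{\left(-131,644 \right)} = \left(-248462 - -50955\right) - 131 = \left(-248462 + 50955\right) - 131 = -197507 - 131 = -197638$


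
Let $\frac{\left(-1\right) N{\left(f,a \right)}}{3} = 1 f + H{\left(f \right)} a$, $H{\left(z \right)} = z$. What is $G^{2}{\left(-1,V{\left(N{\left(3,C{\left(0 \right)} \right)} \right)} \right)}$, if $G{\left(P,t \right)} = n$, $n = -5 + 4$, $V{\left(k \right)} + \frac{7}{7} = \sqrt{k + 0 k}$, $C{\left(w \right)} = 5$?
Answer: $1$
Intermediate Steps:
$N{\left(f,a \right)} = - 3 f - 3 a f$ ($N{\left(f,a \right)} = - 3 \left(1 f + f a\right) = - 3 \left(f + a f\right) = - 3 f - 3 a f$)
$V{\left(k \right)} = -1 + \sqrt{k}$ ($V{\left(k \right)} = -1 + \sqrt{k + 0 k} = -1 + \sqrt{k + 0} = -1 + \sqrt{k}$)
$n = -1$
$G{\left(P,t \right)} = -1$
$G^{2}{\left(-1,V{\left(N{\left(3,C{\left(0 \right)} \right)} \right)} \right)} = \left(-1\right)^{2} = 1$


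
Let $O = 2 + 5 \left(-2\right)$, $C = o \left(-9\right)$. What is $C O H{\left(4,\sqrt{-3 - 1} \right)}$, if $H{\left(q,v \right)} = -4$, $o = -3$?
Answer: $864$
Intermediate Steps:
$C = 27$ ($C = \left(-3\right) \left(-9\right) = 27$)
$O = -8$ ($O = 2 - 10 = -8$)
$C O H{\left(4,\sqrt{-3 - 1} \right)} = 27 \left(-8\right) \left(-4\right) = \left(-216\right) \left(-4\right) = 864$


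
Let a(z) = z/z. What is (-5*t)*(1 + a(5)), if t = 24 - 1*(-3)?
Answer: -270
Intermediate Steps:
a(z) = 1
t = 27 (t = 24 + 3 = 27)
(-5*t)*(1 + a(5)) = (-5*27)*(1 + 1) = -135*2 = -270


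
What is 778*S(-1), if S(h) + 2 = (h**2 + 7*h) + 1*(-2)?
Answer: -7780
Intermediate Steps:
S(h) = -4 + h**2 + 7*h (S(h) = -2 + ((h**2 + 7*h) + 1*(-2)) = -2 + ((h**2 + 7*h) - 2) = -2 + (-2 + h**2 + 7*h) = -4 + h**2 + 7*h)
778*S(-1) = 778*(-4 + (-1)**2 + 7*(-1)) = 778*(-4 + 1 - 7) = 778*(-10) = -7780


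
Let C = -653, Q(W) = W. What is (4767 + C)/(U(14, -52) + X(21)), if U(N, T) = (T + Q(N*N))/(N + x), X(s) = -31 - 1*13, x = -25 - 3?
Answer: -14399/190 ≈ -75.784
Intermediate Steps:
x = -28
X(s) = -44 (X(s) = -31 - 13 = -44)
U(N, T) = (T + N²)/(-28 + N) (U(N, T) = (T + N*N)/(N - 28) = (T + N²)/(-28 + N))
(4767 + C)/(U(14, -52) + X(21)) = (4767 - 653)/((-52 + 14²)/(-28 + 14) - 44) = 4114/((-52 + 196)/(-14) - 44) = 4114/(-1/14*144 - 44) = 4114/(-72/7 - 44) = 4114/(-380/7) = 4114*(-7/380) = -14399/190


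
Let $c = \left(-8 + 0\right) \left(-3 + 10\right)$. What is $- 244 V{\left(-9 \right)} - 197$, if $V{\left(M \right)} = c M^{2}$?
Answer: $1106587$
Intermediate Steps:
$c = -56$ ($c = \left(-8\right) 7 = -56$)
$V{\left(M \right)} = - 56 M^{2}$
$- 244 V{\left(-9 \right)} - 197 = - 244 \left(- 56 \left(-9\right)^{2}\right) - 197 = - 244 \left(\left(-56\right) 81\right) - 197 = \left(-244\right) \left(-4536\right) - 197 = 1106784 - 197 = 1106587$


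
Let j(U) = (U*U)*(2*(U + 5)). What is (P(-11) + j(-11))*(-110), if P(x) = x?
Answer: 160930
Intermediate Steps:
j(U) = U²*(10 + 2*U) (j(U) = U²*(2*(5 + U)) = U²*(10 + 2*U))
(P(-11) + j(-11))*(-110) = (-11 + 2*(-11)²*(5 - 11))*(-110) = (-11 + 2*121*(-6))*(-110) = (-11 - 1452)*(-110) = -1463*(-110) = 160930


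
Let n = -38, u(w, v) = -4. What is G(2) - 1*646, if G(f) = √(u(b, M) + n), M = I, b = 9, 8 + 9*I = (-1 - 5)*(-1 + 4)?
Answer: -646 + I*√42 ≈ -646.0 + 6.4807*I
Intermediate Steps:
I = -26/9 (I = -8/9 + ((-1 - 5)*(-1 + 4))/9 = -8/9 + (-6*3)/9 = -8/9 + (⅑)*(-18) = -8/9 - 2 = -26/9 ≈ -2.8889)
M = -26/9 ≈ -2.8889
G(f) = I*√42 (G(f) = √(-4 - 38) = √(-42) = I*√42)
G(2) - 1*646 = I*√42 - 1*646 = I*√42 - 646 = -646 + I*√42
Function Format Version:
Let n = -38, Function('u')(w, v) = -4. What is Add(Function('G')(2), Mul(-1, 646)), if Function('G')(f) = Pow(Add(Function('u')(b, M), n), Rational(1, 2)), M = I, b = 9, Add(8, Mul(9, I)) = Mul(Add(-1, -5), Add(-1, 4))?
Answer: Add(-646, Mul(I, Pow(42, Rational(1, 2)))) ≈ Add(-646.00, Mul(6.4807, I))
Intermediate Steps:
I = Rational(-26, 9) (I = Add(Rational(-8, 9), Mul(Rational(1, 9), Mul(Add(-1, -5), Add(-1, 4)))) = Add(Rational(-8, 9), Mul(Rational(1, 9), Mul(-6, 3))) = Add(Rational(-8, 9), Mul(Rational(1, 9), -18)) = Add(Rational(-8, 9), -2) = Rational(-26, 9) ≈ -2.8889)
M = Rational(-26, 9) ≈ -2.8889
Function('G')(f) = Mul(I, Pow(42, Rational(1, 2))) (Function('G')(f) = Pow(Add(-4, -38), Rational(1, 2)) = Pow(-42, Rational(1, 2)) = Mul(I, Pow(42, Rational(1, 2))))
Add(Function('G')(2), Mul(-1, 646)) = Add(Mul(I, Pow(42, Rational(1, 2))), Mul(-1, 646)) = Add(Mul(I, Pow(42, Rational(1, 2))), -646) = Add(-646, Mul(I, Pow(42, Rational(1, 2))))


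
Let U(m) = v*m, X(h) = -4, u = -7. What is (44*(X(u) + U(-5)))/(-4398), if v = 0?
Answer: 88/2199 ≈ 0.040018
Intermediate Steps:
U(m) = 0 (U(m) = 0*m = 0)
(44*(X(u) + U(-5)))/(-4398) = (44*(-4 + 0))/(-4398) = (44*(-4))*(-1/4398) = -176*(-1/4398) = 88/2199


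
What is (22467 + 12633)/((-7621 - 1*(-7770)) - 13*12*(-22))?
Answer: 35100/3581 ≈ 9.8017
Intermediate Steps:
(22467 + 12633)/((-7621 - 1*(-7770)) - 13*12*(-22)) = 35100/((-7621 + 7770) - 156*(-22)) = 35100/(149 + 3432) = 35100/3581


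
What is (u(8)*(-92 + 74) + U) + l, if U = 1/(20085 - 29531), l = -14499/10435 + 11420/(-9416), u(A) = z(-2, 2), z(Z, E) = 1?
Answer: -1195100815344/58007862385 ≈ -20.602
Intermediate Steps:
u(A) = 1
l = -63922571/24563990 (l = -14499*1/10435 + 11420*(-1/9416) = -14499/10435 - 2855/2354 = -63922571/24563990 ≈ -2.6023)
U = -1/9446 (U = 1/(-9446) = -1/9446 ≈ -0.00010586)
(u(8)*(-92 + 74) + U) + l = (1*(-92 + 74) - 1/9446) - 63922571/24563990 = (1*(-18) - 1/9446) - 63922571/24563990 = (-18 - 1/9446) - 63922571/24563990 = -170029/9446 - 63922571/24563990 = -1195100815344/58007862385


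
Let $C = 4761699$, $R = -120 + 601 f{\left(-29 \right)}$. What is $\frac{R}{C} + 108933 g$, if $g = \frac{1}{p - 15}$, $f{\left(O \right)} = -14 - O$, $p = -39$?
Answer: $- \frac{57633964093}{28570194} \approx -2017.3$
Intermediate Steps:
$R = 8895$ ($R = -120 + 601 \left(-14 - -29\right) = -120 + 601 \left(-14 + 29\right) = -120 + 601 \cdot 15 = -120 + 9015 = 8895$)
$g = - \frac{1}{54}$ ($g = \frac{1}{-39 - 15} = \frac{1}{-54} = - \frac{1}{54} \approx -0.018519$)
$\frac{R}{C} + 108933 g = \frac{8895}{4761699} + 108933 \left(- \frac{1}{54}\right) = 8895 \cdot \frac{1}{4761699} - \frac{36311}{18} = \frac{2965}{1587233} - \frac{36311}{18} = - \frac{57633964093}{28570194}$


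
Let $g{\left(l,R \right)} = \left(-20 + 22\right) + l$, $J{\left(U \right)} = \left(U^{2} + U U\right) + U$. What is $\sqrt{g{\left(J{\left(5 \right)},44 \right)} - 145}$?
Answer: $2 i \sqrt{22} \approx 9.3808 i$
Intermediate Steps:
$J{\left(U \right)} = U + 2 U^{2}$ ($J{\left(U \right)} = \left(U^{2} + U^{2}\right) + U = 2 U^{2} + U = U + 2 U^{2}$)
$g{\left(l,R \right)} = 2 + l$
$\sqrt{g{\left(J{\left(5 \right)},44 \right)} - 145} = \sqrt{\left(2 + 5 \left(1 + 2 \cdot 5\right)\right) - 145} = \sqrt{\left(2 + 5 \left(1 + 10\right)\right) - 145} = \sqrt{\left(2 + 5 \cdot 11\right) - 145} = \sqrt{\left(2 + 55\right) - 145} = \sqrt{57 - 145} = \sqrt{-88} = 2 i \sqrt{22}$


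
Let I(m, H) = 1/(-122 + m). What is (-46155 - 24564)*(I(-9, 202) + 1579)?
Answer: -14628083712/131 ≈ -1.1166e+8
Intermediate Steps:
(-46155 - 24564)*(I(-9, 202) + 1579) = (-46155 - 24564)*(1/(-122 - 9) + 1579) = -70719*(1/(-131) + 1579) = -70719*(-1/131 + 1579) = -70719*206848/131 = -14628083712/131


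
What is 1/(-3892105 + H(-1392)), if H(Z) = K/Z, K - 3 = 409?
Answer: -348/1354452643 ≈ -2.5693e-7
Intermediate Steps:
K = 412 (K = 3 + 409 = 412)
H(Z) = 412/Z
1/(-3892105 + H(-1392)) = 1/(-3892105 + 412/(-1392)) = 1/(-3892105 + 412*(-1/1392)) = 1/(-3892105 - 103/348) = 1/(-1354452643/348) = -348/1354452643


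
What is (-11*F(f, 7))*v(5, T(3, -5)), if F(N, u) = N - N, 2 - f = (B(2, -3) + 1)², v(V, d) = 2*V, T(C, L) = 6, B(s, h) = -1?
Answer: 0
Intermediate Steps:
f = 2 (f = 2 - (-1 + 1)² = 2 - 1*0² = 2 - 1*0 = 2 + 0 = 2)
F(N, u) = 0
(-11*F(f, 7))*v(5, T(3, -5)) = (-11*0)*(2*5) = 0*10 = 0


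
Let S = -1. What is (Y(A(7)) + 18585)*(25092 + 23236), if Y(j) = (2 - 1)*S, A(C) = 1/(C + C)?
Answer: 898127552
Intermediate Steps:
A(C) = 1/(2*C)
Y(j) = -1 (Y(j) = (2 - 1)*(-1) = 1*(-1) = -1)
(Y(A(7)) + 18585)*(25092 + 23236) = (-1 + 18585)*(25092 + 23236) = 18584*48328 = 898127552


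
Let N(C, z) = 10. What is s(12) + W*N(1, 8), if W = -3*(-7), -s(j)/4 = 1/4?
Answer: 209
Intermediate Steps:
s(j) = -1 (s(j) = -4/4 = -4*1/4 = -1)
W = 21
s(12) + W*N(1, 8) = -1 + 21*10 = -1 + 210 = 209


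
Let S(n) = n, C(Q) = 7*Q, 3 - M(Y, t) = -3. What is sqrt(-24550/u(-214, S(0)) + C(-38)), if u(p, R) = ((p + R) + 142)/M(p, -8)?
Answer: sqrt(64074)/6 ≈ 42.188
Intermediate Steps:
M(Y, t) = 6 (M(Y, t) = 3 - 1*(-3) = 3 + 3 = 6)
u(p, R) = 71/3 + R/6 + p/6 (u(p, R) = ((p + R) + 142)/6 = ((R + p) + 142)*(1/6) = (142 + R + p)*(1/6) = 71/3 + R/6 + p/6)
sqrt(-24550/u(-214, S(0)) + C(-38)) = sqrt(-24550/(71/3 + (1/6)*0 + (1/6)*(-214)) + 7*(-38)) = sqrt(-24550/(71/3 + 0 - 107/3) - 266) = sqrt(-24550/(-12) - 266) = sqrt(-24550*(-1/12) - 266) = sqrt(12275/6 - 266) = sqrt(10679/6) = sqrt(64074)/6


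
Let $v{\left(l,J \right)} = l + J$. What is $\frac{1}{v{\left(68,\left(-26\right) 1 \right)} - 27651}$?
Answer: $- \frac{1}{27609} \approx -3.622 \cdot 10^{-5}$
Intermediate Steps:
$v{\left(l,J \right)} = J + l$
$\frac{1}{v{\left(68,\left(-26\right) 1 \right)} - 27651} = \frac{1}{\left(\left(-26\right) 1 + 68\right) - 27651} = \frac{1}{\left(-26 + 68\right) - 27651} = \frac{1}{42 - 27651} = \frac{1}{-27609} = - \frac{1}{27609}$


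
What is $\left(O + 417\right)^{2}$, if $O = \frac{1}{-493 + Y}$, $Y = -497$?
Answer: $\frac{170427783241}{980100} \approx 1.7389 \cdot 10^{5}$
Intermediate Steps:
$O = - \frac{1}{990}$ ($O = \frac{1}{-493 - 497} = \frac{1}{-990} = - \frac{1}{990} \approx -0.0010101$)
$\left(O + 417\right)^{2} = \left(- \frac{1}{990} + 417\right)^{2} = \left(\frac{412829}{990}\right)^{2} = \frac{170427783241}{980100}$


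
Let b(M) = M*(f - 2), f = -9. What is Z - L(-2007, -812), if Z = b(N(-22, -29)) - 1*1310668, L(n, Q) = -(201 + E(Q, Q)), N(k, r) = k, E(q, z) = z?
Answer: -1311037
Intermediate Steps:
b(M) = -11*M (b(M) = M*(-9 - 2) = M*(-11) = -11*M)
L(n, Q) = -201 - Q (L(n, Q) = -(201 + Q) = -201 - Q)
Z = -1310426 (Z = -11*(-22) - 1*1310668 = 242 - 1310668 = -1310426)
Z - L(-2007, -812) = -1310426 - (-201 - 1*(-812)) = -1310426 - (-201 + 812) = -1310426 - 1*611 = -1310426 - 611 = -1311037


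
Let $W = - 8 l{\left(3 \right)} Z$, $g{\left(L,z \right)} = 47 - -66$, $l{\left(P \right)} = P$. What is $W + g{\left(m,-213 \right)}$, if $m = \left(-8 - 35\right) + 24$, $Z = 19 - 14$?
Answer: $-7$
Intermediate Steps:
$Z = 5$ ($Z = 19 - 14 = 5$)
$m = -19$ ($m = -43 + 24 = -19$)
$g{\left(L,z \right)} = 113$ ($g{\left(L,z \right)} = 47 + 66 = 113$)
$W = -120$ ($W = \left(-8\right) 3 \cdot 5 = \left(-24\right) 5 = -120$)
$W + g{\left(m,-213 \right)} = -120 + 113 = -7$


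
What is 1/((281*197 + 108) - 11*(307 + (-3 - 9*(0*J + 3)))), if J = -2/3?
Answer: 1/52418 ≈ 1.9077e-5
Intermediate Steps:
J = -⅔ (J = -2*⅓ = -⅔ ≈ -0.66667)
1/((281*197 + 108) - 11*(307 + (-3 - 9*(0*J + 3)))) = 1/((281*197 + 108) - 11*(307 + (-3 - 9*(0*(-⅔) + 3)))) = 1/((55357 + 108) - 11*(307 + (-3 - 9*(0 + 3)))) = 1/(55465 - 11*(307 + (-3 - 9*3))) = 1/(55465 - 11*(307 + (-3 - 27))) = 1/(55465 - 11*(307 - 30)) = 1/(55465 - 11*277) = 1/(55465 - 3047) = 1/52418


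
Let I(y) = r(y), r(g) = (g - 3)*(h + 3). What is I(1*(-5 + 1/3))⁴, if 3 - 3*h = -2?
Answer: 10750371856/6561 ≈ 1.6385e+6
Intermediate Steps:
h = 5/3 (h = 1 - ⅓*(-2) = 1 + ⅔ = 5/3 ≈ 1.6667)
r(g) = -14 + 14*g/3 (r(g) = (g - 3)*(5/3 + 3) = (-3 + g)*(14/3) = -14 + 14*g/3)
I(y) = -14 + 14*y/3
I(1*(-5 + 1/3))⁴ = (-14 + 14*(1*(-5 + 1/3))/3)⁴ = (-14 + 14*(1*(-5 + ⅓))/3)⁴ = (-14 + 14*(1*(-14/3))/3)⁴ = (-14 + (14/3)*(-14/3))⁴ = (-14 - 196/9)⁴ = (-322/9)⁴ = 10750371856/6561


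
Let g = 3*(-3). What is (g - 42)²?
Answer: 2601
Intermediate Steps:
g = -9
(g - 42)² = (-9 - 42)² = (-51)² = 2601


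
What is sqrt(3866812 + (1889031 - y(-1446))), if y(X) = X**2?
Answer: sqrt(3664927) ≈ 1914.4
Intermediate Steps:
sqrt(3866812 + (1889031 - y(-1446))) = sqrt(3866812 + (1889031 - 1*(-1446)**2)) = sqrt(3866812 + (1889031 - 1*2090916)) = sqrt(3866812 + (1889031 - 2090916)) = sqrt(3866812 - 201885) = sqrt(3664927)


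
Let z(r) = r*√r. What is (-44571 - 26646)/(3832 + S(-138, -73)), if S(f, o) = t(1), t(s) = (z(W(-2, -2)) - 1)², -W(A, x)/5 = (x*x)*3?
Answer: 71217*I/(240*√15 + 212167*I) ≈ 0.33566 + 0.0014705*I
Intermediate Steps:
W(A, x) = -15*x² (W(A, x) = -5*x*x*3 = -5*x²*3 = -15*x²)
z(r) = r^(3/2)
t(s) = (-1 - 120*I*√15)² (t(s) = ((-15*(-2)²)^(3/2) - 1)² = ((-15*4)^(3/2) - 1)² = ((-60)^(3/2) - 1)² = (-120*I*√15 - 1)² = (-1 - 120*I*√15)²)
S(f, o) = -215999 + 240*I*√15
(-44571 - 26646)/(3832 + S(-138, -73)) = (-44571 - 26646)/(3832 + (-215999 + 240*I*√15)) = -71217/(-212167 + 240*I*√15)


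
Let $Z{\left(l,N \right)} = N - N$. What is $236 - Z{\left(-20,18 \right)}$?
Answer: $236$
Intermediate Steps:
$Z{\left(l,N \right)} = 0$
$236 - Z{\left(-20,18 \right)} = 236 - 0 = 236 + 0 = 236$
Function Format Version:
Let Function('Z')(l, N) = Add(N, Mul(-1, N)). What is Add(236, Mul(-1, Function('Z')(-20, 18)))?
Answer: 236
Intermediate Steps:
Function('Z')(l, N) = 0
Add(236, Mul(-1, Function('Z')(-20, 18))) = Add(236, Mul(-1, 0)) = Add(236, 0) = 236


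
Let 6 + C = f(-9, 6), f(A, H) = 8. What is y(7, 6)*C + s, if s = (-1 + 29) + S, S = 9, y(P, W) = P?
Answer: 51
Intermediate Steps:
C = 2 (C = -6 + 8 = 2)
s = 37 (s = (-1 + 29) + 9 = 28 + 9 = 37)
y(7, 6)*C + s = 7*2 + 37 = 14 + 37 = 51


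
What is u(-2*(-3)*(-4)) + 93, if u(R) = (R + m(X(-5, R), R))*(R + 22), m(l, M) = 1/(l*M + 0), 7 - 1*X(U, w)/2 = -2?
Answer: 30457/216 ≈ 141.00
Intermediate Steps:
X(U, w) = 18 (X(U, w) = 14 - 2*(-2) = 14 + 4 = 18)
m(l, M) = 1/(M*l) (m(l, M) = 1/(M*l + 0) = 1/(M*l))
u(R) = (22 + R)*(R + 1/(18*R)) (u(R) = (R + 1/(R*18))*(R + 22) = (R + (1/18)/R)*(22 + R) = (R + 1/(18*R))*(22 + R) = (22 + R)*(R + 1/(18*R)))
u(-2*(-3)*(-4)) + 93 = (1/18 + (-2*(-3)*(-4))**2 + 22*(-2*(-3)*(-4)) + 11/(9*((-2*(-3)*(-4))))) + 93 = (1/18 + (6*(-4))**2 + 22*(6*(-4)) + 11/(9*((6*(-4))))) + 93 = (1/18 + (-24)**2 + 22*(-24) + (11/9)/(-24)) + 93 = (1/18 + 576 - 528 + (11/9)*(-1/24)) + 93 = (1/18 + 576 - 528 - 11/216) + 93 = 10369/216 + 93 = 30457/216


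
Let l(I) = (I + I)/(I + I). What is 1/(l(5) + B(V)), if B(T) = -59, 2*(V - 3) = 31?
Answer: -1/58 ≈ -0.017241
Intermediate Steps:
V = 37/2 (V = 3 + (1/2)*31 = 3 + 31/2 = 37/2 ≈ 18.500)
l(I) = 1 (l(I) = (2*I)/((2*I)) = (2*I)*(1/(2*I)) = 1)
1/(l(5) + B(V)) = 1/(1 - 59) = 1/(-58) = -1/58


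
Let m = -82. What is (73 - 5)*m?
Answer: -5576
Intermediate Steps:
(73 - 5)*m = (73 - 5)*(-82) = 68*(-82) = -5576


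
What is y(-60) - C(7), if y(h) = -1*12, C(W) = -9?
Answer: -3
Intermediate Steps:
y(h) = -12
y(-60) - C(7) = -12 - 1*(-9) = -12 + 9 = -3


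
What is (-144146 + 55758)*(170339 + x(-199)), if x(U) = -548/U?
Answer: -2996177219492/199 ≈ -1.5056e+10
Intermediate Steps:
(-144146 + 55758)*(170339 + x(-199)) = (-144146 + 55758)*(170339 - 548/(-199)) = -88388*(170339 - 548*(-1/199)) = -88388*(170339 + 548/199) = -88388*33898009/199 = -2996177219492/199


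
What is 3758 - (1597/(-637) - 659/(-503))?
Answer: 1204488046/320411 ≈ 3759.2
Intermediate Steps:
3758 - (1597/(-637) - 659/(-503)) = 3758 - (1597*(-1/637) - 659*(-1/503)) = 3758 - (-1597/637 + 659/503) = 3758 - 1*(-383508/320411) = 3758 + 383508/320411 = 1204488046/320411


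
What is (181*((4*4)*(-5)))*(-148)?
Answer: 2143040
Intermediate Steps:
(181*((4*4)*(-5)))*(-148) = (181*(16*(-5)))*(-148) = (181*(-80))*(-148) = -14480*(-148) = 2143040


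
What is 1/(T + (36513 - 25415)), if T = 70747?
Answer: 1/81845 ≈ 1.2218e-5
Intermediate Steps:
1/(T + (36513 - 25415)) = 1/(70747 + (36513 - 25415)) = 1/(70747 + 11098) = 1/81845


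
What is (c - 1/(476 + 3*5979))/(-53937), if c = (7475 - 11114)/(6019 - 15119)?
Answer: -66995807/9037592027100 ≈ -7.4130e-6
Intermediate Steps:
c = 3639/9100 (c = -3639/(-9100) = -3639*(-1/9100) = 3639/9100 ≈ 0.39989)
(c - 1/(476 + 3*5979))/(-53937) = (3639/9100 - 1/(476 + 3*5979))/(-53937) = (3639/9100 - 1/(476 + 17937))*(-1/53937) = (3639/9100 - 1/18413)*(-1/53937) = (66995807/167558300)*(-1/53937) = -66995807/9037592027100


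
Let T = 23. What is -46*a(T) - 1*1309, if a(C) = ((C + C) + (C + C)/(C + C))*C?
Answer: -51035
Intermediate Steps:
a(C) = C*(1 + 2*C) (a(C) = (2*C + (2*C)/((2*C)))*C = (2*C + (2*C)*(1/(2*C)))*C = (2*C + 1)*C = (1 + 2*C)*C = C*(1 + 2*C))
-46*a(T) - 1*1309 = -1058*(1 + 2*23) - 1*1309 = -1058*(1 + 46) - 1309 = -1058*47 - 1309 = -46*1081 - 1309 = -49726 - 1309 = -51035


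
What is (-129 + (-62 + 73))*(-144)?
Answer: 16992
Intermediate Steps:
(-129 + (-62 + 73))*(-144) = (-129 + 11)*(-144) = -118*(-144) = 16992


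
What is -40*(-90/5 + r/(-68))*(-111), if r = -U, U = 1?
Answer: -1357530/17 ≈ -79855.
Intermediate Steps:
r = -1 (r = -1*1 = -1)
-40*(-90/5 + r/(-68))*(-111) = -40*(-90/5 - 1/(-68))*(-111) = -40*(-90*⅕ - 1*(-1/68))*(-111) = -40*(-18 + 1/68)*(-111) = -40*(-1223/68)*(-111) = (12230/17)*(-111) = -1357530/17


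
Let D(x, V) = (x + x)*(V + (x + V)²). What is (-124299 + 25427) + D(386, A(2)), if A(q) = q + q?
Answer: 117325416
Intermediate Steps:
A(q) = 2*q
D(x, V) = 2*x*(V + (V + x)²) (D(x, V) = (2*x)*(V + (V + x)²) = 2*x*(V + (V + x)²))
(-124299 + 25427) + D(386, A(2)) = (-124299 + 25427) + 2*386*(2*2 + (2*2 + 386)²) = -98872 + 2*386*(4 + (4 + 386)²) = -98872 + 2*386*(4 + 390²) = -98872 + 2*386*(4 + 152100) = -98872 + 2*386*152104 = -98872 + 117424288 = 117325416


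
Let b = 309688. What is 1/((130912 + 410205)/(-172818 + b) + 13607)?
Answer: 136870/1862931207 ≈ 7.3470e-5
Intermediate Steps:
1/((130912 + 410205)/(-172818 + b) + 13607) = 1/((130912 + 410205)/(-172818 + 309688) + 13607) = 1/(541117/136870 + 13607) = 1/(1862931207/136870) = 136870/1862931207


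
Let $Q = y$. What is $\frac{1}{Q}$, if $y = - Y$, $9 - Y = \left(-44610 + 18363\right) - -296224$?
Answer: $\frac{1}{269968} \approx 3.7041 \cdot 10^{-6}$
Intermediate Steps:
$Y = -269968$ ($Y = 9 - \left(\left(-44610 + 18363\right) - -296224\right) = 9 - \left(-26247 + 296224\right) = 9 - 269977 = -269968$)
$y = 269968$ ($y = \left(-1\right) \left(-269968\right) = 269968$)
$Q = 269968$
$\frac{1}{Q} = \frac{1}{269968}$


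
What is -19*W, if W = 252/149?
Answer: -4788/149 ≈ -32.134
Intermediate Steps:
W = 252/149 (W = 252*(1/149) = 252/149 ≈ 1.6913)
-19*W = -19*252/149 = -4788/149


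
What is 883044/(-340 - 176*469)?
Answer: -73587/6907 ≈ -10.654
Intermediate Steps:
883044/(-340 - 176*469) = 883044/(-340 - 82544) = 883044/(-82884) = 883044*(-1/82884) = -73587/6907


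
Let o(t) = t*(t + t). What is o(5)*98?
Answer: 4900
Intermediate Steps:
o(t) = 2*t² (o(t) = t*(2*t) = 2*t²)
o(5)*98 = (2*5²)*98 = (2*25)*98 = 50*98 = 4900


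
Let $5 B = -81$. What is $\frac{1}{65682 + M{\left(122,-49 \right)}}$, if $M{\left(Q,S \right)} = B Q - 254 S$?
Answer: $\frac{5}{380758} \approx 1.3132 \cdot 10^{-5}$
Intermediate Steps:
$B = - \frac{81}{5}$ ($B = \frac{1}{5} \left(-81\right) = - \frac{81}{5} \approx -16.2$)
$M{\left(Q,S \right)} = - 254 S - \frac{81 Q}{5}$ ($M{\left(Q,S \right)} = - \frac{81 Q}{5} - 254 S = - 254 S - \frac{81 Q}{5}$)
$\frac{1}{65682 + M{\left(122,-49 \right)}} = \frac{1}{65682 - - \frac{52348}{5}} = \frac{1}{65682 + \left(12446 - \frac{9882}{5}\right)} = \frac{1}{65682 + \frac{52348}{5}} = \frac{1}{\frac{380758}{5}} = \frac{5}{380758}$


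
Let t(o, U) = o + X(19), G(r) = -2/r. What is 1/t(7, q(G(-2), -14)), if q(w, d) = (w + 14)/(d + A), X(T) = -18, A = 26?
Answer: -1/11 ≈ -0.090909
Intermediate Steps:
q(w, d) = (14 + w)/(26 + d) (q(w, d) = (w + 14)/(d + 26) = (14 + w)/(26 + d))
t(o, U) = -18 + o (t(o, U) = o - 18 = -18 + o)
1/t(7, q(G(-2), -14)) = 1/(-18 + 7) = 1/(-11) = -1/11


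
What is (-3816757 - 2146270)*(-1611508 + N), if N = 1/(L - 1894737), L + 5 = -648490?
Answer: 136531288874718241/14208 ≈ 9.6095e+12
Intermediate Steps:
L = -648495 (L = -5 - 648490 = -648495)
N = -1/2543232 (N = 1/(-648495 - 1894737) = 1/(-2543232) = -1/2543232 ≈ -3.9320e-7)
(-3816757 - 2146270)*(-1611508 + N) = (-3816757 - 2146270)*(-1611508 - 1/2543232) = -5963027*(-4098438713857/2543232) = 136531288874718241/14208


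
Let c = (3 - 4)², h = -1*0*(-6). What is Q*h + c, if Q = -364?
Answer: 1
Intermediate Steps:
h = 0 (h = 0*(-6) = 0)
c = 1 (c = (-1)² = 1)
Q*h + c = -364*0 + 1 = 0 + 1 = 1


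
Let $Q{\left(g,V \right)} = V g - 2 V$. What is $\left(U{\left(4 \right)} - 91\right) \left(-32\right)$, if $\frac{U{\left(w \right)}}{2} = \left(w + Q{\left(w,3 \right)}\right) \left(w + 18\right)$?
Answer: $-11168$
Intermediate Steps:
$Q{\left(g,V \right)} = - 2 V + V g$
$U{\left(w \right)} = 2 \left(-6 + 4 w\right) \left(18 + w\right)$ ($U{\left(w \right)} = 2 \left(w + 3 \left(-2 + w\right)\right) \left(w + 18\right) = 2 \left(w + \left(-6 + 3 w\right)\right) \left(18 + w\right) = 2 \left(-6 + 4 w\right) \left(18 + w\right)$)
$\left(U{\left(4 \right)} - 91\right) \left(-32\right) = \left(\left(-216 + 8 \cdot 4^{2} + 132 \cdot 4\right) - 91\right) \left(-32\right) = \left(\left(-216 + 8 \cdot 16 + 528\right) - 91\right) \left(-32\right) = \left(\left(-216 + 128 + 528\right) - 91\right) \left(-32\right) = \left(440 - 91\right) \left(-32\right) = 349 \left(-32\right) = -11168$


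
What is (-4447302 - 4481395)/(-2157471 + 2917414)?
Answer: -8928697/759943 ≈ -11.749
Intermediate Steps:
(-4447302 - 4481395)/(-2157471 + 2917414) = -8928697/759943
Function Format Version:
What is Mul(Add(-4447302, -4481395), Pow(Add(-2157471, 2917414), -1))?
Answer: Rational(-8928697, 759943) ≈ -11.749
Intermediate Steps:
Mul(Add(-4447302, -4481395), Pow(Add(-2157471, 2917414), -1)) = Mul(-8928697, Pow(759943, -1)) = Mul(-8928697, Rational(1, 759943)) = Rational(-8928697, 759943)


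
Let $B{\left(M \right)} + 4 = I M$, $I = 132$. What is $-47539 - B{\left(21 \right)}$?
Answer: $-50307$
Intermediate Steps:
$B{\left(M \right)} = -4 + 132 M$
$-47539 - B{\left(21 \right)} = -47539 - \left(-4 + 132 \cdot 21\right) = -47539 - \left(-4 + 2772\right) = -47539 - 2768 = -50307$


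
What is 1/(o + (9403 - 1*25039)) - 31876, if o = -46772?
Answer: -1989317409/62408 ≈ -31876.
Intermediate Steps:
1/(o + (9403 - 1*25039)) - 31876 = 1/(-46772 + (9403 - 1*25039)) - 31876 = 1/(-46772 + (9403 - 25039)) - 31876 = 1/(-46772 - 15636) - 31876 = 1/(-62408) - 31876 = -1/62408 - 31876 = -1989317409/62408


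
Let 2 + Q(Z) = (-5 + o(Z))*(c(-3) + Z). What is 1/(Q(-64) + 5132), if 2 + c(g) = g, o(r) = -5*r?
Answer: -1/16605 ≈ -6.0223e-5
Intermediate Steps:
c(g) = -2 + g
Q(Z) = -2 + (-5 + Z)*(-5 - 5*Z) (Q(Z) = -2 + (-5 - 5*Z)*((-2 - 3) + Z) = -2 + (-5 - 5*Z)*(-5 + Z) = -2 + (-5 + Z)*(-5 - 5*Z))
1/(Q(-64) + 5132) = 1/((23 - 5*(-64)² + 20*(-64)) + 5132) = 1/((23 - 5*4096 - 1280) + 5132) = 1/((23 - 20480 - 1280) + 5132) = 1/(-21737 + 5132) = 1/(-16605) = -1/16605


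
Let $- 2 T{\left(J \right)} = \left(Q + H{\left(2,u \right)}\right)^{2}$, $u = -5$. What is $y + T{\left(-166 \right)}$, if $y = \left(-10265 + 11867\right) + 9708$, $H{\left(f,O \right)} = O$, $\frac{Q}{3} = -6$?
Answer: $\frac{22091}{2} \approx 11046.0$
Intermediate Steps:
$Q = -18$ ($Q = 3 \left(-6\right) = -18$)
$T{\left(J \right)} = - \frac{529}{2}$ ($T{\left(J \right)} = - \frac{\left(-18 - 5\right)^{2}}{2} = - \frac{\left(-23\right)^{2}}{2} = \left(- \frac{1}{2}\right) 529 = - \frac{529}{2}$)
$y = 11310$ ($y = 1602 + 9708 = 11310$)
$y + T{\left(-166 \right)} = 11310 - \frac{529}{2} = \frac{22091}{2}$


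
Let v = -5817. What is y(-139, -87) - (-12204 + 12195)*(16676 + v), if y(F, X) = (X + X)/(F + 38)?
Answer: 9871005/101 ≈ 97733.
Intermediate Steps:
y(F, X) = 2*X/(38 + F) (y(F, X) = (2*X)/(38 + F) = 2*X/(38 + F))
y(-139, -87) - (-12204 + 12195)*(16676 + v) = 2*(-87)/(38 - 139) - (-12204 + 12195)*(16676 - 5817) = 2*(-87)/(-101) - (-9)*10859 = 2*(-87)*(-1/101) - 1*(-97731) = 174/101 + 97731 = 9871005/101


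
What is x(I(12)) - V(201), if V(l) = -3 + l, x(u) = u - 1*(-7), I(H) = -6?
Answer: -197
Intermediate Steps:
x(u) = 7 + u (x(u) = u + 7 = 7 + u)
x(I(12)) - V(201) = (7 - 6) - (-3 + 201) = 1 - 1*198 = 1 - 198 = -197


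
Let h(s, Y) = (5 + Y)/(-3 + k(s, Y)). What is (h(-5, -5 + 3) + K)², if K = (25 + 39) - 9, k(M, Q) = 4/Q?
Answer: 73984/25 ≈ 2959.4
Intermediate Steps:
K = 55 (K = 64 - 9 = 55)
h(s, Y) = (5 + Y)/(-3 + 4/Y)
(h(-5, -5 + 3) + K)² = (-(-5 + 3)*(5 + (-5 + 3))/(-4 + 3*(-5 + 3)) + 55)² = (-1*(-2)*(5 - 2)/(-4 + 3*(-2)) + 55)² = (-1*(-2)*3/(-4 - 6) + 55)² = (-1*(-2)*3/(-10) + 55)² = (-1*(-2)*(-⅒)*3 + 55)² = (-⅗ + 55)² = (272/5)² = 73984/25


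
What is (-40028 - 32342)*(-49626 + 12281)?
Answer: 2702657650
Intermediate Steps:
(-40028 - 32342)*(-49626 + 12281) = -72370*(-37345) = 2702657650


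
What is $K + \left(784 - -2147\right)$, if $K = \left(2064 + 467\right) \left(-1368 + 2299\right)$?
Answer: $2359292$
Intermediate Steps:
$K = 2356361$ ($K = 2531 \cdot 931 = 2356361$)
$K + \left(784 - -2147\right) = 2356361 + \left(784 - -2147\right) = 2356361 + \left(784 + 2147\right) = 2356361 + 2931 = 2359292$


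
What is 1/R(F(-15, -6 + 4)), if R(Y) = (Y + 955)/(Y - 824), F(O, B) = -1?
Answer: -275/318 ≈ -0.86478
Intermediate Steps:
R(Y) = (955 + Y)/(-824 + Y)
1/R(F(-15, -6 + 4)) = 1/((955 - 1)/(-824 - 1)) = 1/(954/(-825)) = 1/(-1/825*954) = 1/(-318/275) = -275/318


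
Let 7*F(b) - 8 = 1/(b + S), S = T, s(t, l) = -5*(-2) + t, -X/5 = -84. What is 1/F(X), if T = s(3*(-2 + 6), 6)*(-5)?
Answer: 2170/2481 ≈ 0.87465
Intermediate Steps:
X = 420 (X = -5*(-84) = 420)
s(t, l) = 10 + t
T = -110 (T = (10 + 3*(-2 + 6))*(-5) = (10 + 3*4)*(-5) = (10 + 12)*(-5) = 22*(-5) = -110)
S = -110
F(b) = 8/7 + 1/(7*(-110 + b)) (F(b) = 8/7 + 1/(7*(b - 110)) = 8/7 + 1/(7*(-110 + b)))
1/F(X) = 1/((-879 + 8*420)/(7*(-110 + 420))) = 1/((1/7)*(-879 + 3360)/310) = 1/((1/7)*(1/310)*2481) = 1/(2481/2170) = 2170/2481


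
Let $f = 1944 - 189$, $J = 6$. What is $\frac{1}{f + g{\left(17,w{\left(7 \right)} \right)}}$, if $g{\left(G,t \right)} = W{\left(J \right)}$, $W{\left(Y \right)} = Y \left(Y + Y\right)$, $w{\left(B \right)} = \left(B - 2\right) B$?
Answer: $\frac{1}{1827} \approx 0.00054735$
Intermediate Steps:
$w{\left(B \right)} = B \left(-2 + B\right)$ ($w{\left(B \right)} = \left(-2 + B\right) B = B \left(-2 + B\right)$)
$W{\left(Y \right)} = 2 Y^{2}$ ($W{\left(Y \right)} = Y 2 Y = 2 Y^{2}$)
$g{\left(G,t \right)} = 72$ ($g{\left(G,t \right)} = 2 \cdot 6^{2} = 2 \cdot 36 = 72$)
$f = 1755$ ($f = 1944 - 189 = 1755$)
$\frac{1}{f + g{\left(17,w{\left(7 \right)} \right)}} = \frac{1}{1755 + 72} = \frac{1}{1827}$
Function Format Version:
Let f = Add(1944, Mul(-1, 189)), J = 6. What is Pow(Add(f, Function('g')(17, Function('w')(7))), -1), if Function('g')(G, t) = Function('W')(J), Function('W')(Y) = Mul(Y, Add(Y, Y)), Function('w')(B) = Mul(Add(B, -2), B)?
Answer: Rational(1, 1827) ≈ 0.00054735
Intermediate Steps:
Function('w')(B) = Mul(B, Add(-2, B)) (Function('w')(B) = Mul(Add(-2, B), B) = Mul(B, Add(-2, B)))
Function('W')(Y) = Mul(2, Pow(Y, 2)) (Function('W')(Y) = Mul(Y, Mul(2, Y)) = Mul(2, Pow(Y, 2)))
Function('g')(G, t) = 72 (Function('g')(G, t) = Mul(2, Pow(6, 2)) = Mul(2, 36) = 72)
f = 1755 (f = Add(1944, -189) = 1755)
Pow(Add(f, Function('g')(17, Function('w')(7))), -1) = Pow(Add(1755, 72), -1) = Pow(1827, -1) = Rational(1, 1827)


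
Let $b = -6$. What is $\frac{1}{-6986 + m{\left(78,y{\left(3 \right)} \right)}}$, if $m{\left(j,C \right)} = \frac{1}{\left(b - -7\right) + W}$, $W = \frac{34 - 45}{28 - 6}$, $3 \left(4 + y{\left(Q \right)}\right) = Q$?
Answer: $- \frac{1}{6984} \approx -0.00014318$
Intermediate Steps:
$y{\left(Q \right)} = -4 + \frac{Q}{3}$
$W = - \frac{1}{2}$ ($W = - \frac{11}{22} = \left(-11\right) \frac{1}{22} = - \frac{1}{2} \approx -0.5$)
$m{\left(j,C \right)} = 2$ ($m{\left(j,C \right)} = \frac{1}{\left(-6 - -7\right) - \frac{1}{2}} = \frac{1}{\left(-6 + 7\right) - \frac{1}{2}} = \frac{1}{1 - \frac{1}{2}} = \frac{1}{\frac{1}{2}} = 2$)
$\frac{1}{-6986 + m{\left(78,y{\left(3 \right)} \right)}} = \frac{1}{-6986 + 2} = \frac{1}{-6984} = - \frac{1}{6984}$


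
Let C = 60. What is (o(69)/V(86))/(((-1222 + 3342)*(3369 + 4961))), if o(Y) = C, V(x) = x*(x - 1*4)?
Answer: 3/6226774960 ≈ 4.8179e-10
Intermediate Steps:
V(x) = x*(-4 + x) (V(x) = x*(x - 4) = x*(-4 + x))
o(Y) = 60
(o(69)/V(86))/(((-1222 + 3342)*(3369 + 4961))) = (60/((86*(-4 + 86))))/(((-1222 + 3342)*(3369 + 4961))) = (60/((86*82)))/((2120*8330)) = (60/7052)/17659600 = (60*(1/7052))*(1/17659600) = (15/1763)*(1/17659600) = 3/6226774960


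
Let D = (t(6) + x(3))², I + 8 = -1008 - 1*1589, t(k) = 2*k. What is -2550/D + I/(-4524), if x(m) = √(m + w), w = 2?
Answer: -1668562595/87408204 + 61200*√5/19321 ≈ -12.006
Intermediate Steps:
x(m) = √(2 + m) (x(m) = √(m + 2) = √(2 + m))
I = -2605 (I = -8 + (-1008 - 1*1589) = -8 + (-1008 - 1589) = -8 - 2597 = -2605)
D = (12 + √5)² (D = (2*6 + √(2 + 3))² = (12 + √5)² ≈ 202.67)
-2550/D + I/(-4524) = -2550/(12 + √5)² - 2605/(-4524) = -2550/(12 + √5)² - 2605*(-1/4524) = -2550/(12 + √5)² + 2605/4524 = 2605/4524 - 2550/(12 + √5)²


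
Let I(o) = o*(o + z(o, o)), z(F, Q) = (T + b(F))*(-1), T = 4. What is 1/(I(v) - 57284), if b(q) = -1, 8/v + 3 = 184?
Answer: -32761/1876685404 ≈ -1.7457e-5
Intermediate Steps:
v = 8/181 (v = 8/(-3 + 184) = 8/181 ≈ 0.044199)
z(F, Q) = -3 (z(F, Q) = (4 - 1)*(-1) = 3*(-1) = -3)
I(o) = o*(-3 + o) (I(o) = o*(o - 3) = o*(-3 + o))
1/(I(v) - 57284) = 1/(8*(-3 + 8/181)/181 - 57284) = 1/((8/181)*(-535/181) - 57284) = 1/(-4280/32761 - 57284) = 1/(-1876685404/32761) = -32761/1876685404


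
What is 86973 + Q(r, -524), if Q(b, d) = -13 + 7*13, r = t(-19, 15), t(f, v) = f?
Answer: 87051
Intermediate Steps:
r = -19
Q(b, d) = 78 (Q(b, d) = -13 + 91 = 78)
86973 + Q(r, -524) = 86973 + 78 = 87051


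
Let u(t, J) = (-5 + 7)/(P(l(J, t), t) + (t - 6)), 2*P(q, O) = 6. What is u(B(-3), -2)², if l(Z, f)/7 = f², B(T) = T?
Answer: ⅑ ≈ 0.11111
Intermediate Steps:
l(Z, f) = 7*f²
P(q, O) = 3 (P(q, O) = (½)*6 = 3)
u(t, J) = 2/(-3 + t) (u(t, J) = (-5 + 7)/(3 + (t - 6)) = 2/(3 + (-6 + t)) = 2/(-3 + t))
u(B(-3), -2)² = (2/(-3 - 3))² = (2/(-6))² = (2*(-⅙))² = (-⅓)² = ⅑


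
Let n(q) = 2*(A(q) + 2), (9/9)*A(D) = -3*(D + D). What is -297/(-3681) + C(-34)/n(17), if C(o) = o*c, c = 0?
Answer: 33/409 ≈ 0.080685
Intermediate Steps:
A(D) = -6*D (A(D) = -3*(D + D) = -3*2*D = -6*D)
n(q) = 4 - 12*q (n(q) = 2*(-6*q + 2) = 2*(2 - 6*q) = 4 - 12*q)
C(o) = 0 (C(o) = o*0 = 0)
-297/(-3681) + C(-34)/n(17) = -297/(-3681) + 0/(4 - 12*17) = -297*(-1/3681) + 0/(4 - 204) = 33/409 + 0/(-200) = 33/409 + 0*(-1/200) = 33/409 + 0 = 33/409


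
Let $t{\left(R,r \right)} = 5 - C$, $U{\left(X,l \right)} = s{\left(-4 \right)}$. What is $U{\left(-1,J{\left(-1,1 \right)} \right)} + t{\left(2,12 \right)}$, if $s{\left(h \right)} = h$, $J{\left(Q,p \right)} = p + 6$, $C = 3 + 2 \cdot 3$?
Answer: $-8$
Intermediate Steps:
$C = 9$ ($C = 3 + 6 = 9$)
$J{\left(Q,p \right)} = 6 + p$
$U{\left(X,l \right)} = -4$
$t{\left(R,r \right)} = -4$ ($t{\left(R,r \right)} = 5 - 9 = -4$)
$U{\left(-1,J{\left(-1,1 \right)} \right)} + t{\left(2,12 \right)} = -4 - 4 = -8$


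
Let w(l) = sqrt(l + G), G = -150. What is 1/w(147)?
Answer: -I*sqrt(3)/3 ≈ -0.57735*I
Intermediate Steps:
w(l) = sqrt(-150 + l) (w(l) = sqrt(l - 150) = sqrt(-150 + l))
1/w(147) = 1/(sqrt(-150 + 147)) = 1/(sqrt(-3)) = 1/(I*sqrt(3)) = -I*sqrt(3)/3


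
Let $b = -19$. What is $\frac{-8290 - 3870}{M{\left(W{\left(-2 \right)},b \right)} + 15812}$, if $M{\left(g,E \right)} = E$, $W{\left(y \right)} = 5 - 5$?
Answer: $- \frac{12160}{15793} \approx -0.76996$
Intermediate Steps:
$W{\left(y \right)} = 0$ ($W{\left(y \right)} = 5 - 5 = 0$)
$\frac{-8290 - 3870}{M{\left(W{\left(-2 \right)},b \right)} + 15812} = \frac{-8290 - 3870}{-19 + 15812} = - \frac{12160}{15793}$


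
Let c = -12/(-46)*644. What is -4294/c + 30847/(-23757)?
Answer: -17865809/665196 ≈ -26.858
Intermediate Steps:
c = 168 (c = -12*(-1/46)*644 = (6/23)*644 = 168)
-4294/c + 30847/(-23757) = -4294/168 + 30847/(-23757) = -4294*1/168 + 30847*(-1/23757) = -2147/84 - 30847/23757 = -17865809/665196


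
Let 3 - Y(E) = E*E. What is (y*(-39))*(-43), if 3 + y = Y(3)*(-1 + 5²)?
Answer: -246519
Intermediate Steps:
Y(E) = 3 - E² (Y(E) = 3 - E*E = 3 - E²)
y = -147 (y = -3 + (3 - 1*3²)*(-1 + 5²) = -3 + (3 - 1*9)*(-1 + 25) = -3 + (3 - 9)*24 = -3 - 6*24 = -3 - 144 = -147)
(y*(-39))*(-43) = -147*(-39)*(-43) = 5733*(-43) = -246519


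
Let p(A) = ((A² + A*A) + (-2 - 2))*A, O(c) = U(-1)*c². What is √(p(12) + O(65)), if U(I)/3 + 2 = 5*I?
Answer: I*√85317 ≈ 292.09*I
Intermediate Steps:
U(I) = -6 + 15*I (U(I) = -6 + 3*(5*I) = -6 + 15*I)
O(c) = -21*c² (O(c) = (-6 + 15*(-1))*c² = (-6 - 15)*c² = -21*c²)
p(A) = A*(-4 + 2*A²) (p(A) = ((A² + A²) - 4)*A = (2*A² - 4)*A = (-4 + 2*A²)*A = A*(-4 + 2*A²))
√(p(12) + O(65)) = √(2*12*(-2 + 12²) - 21*65²) = √(2*12*(-2 + 144) - 21*4225) = √(2*12*142 - 88725) = √(3408 - 88725) = √(-85317) = I*√85317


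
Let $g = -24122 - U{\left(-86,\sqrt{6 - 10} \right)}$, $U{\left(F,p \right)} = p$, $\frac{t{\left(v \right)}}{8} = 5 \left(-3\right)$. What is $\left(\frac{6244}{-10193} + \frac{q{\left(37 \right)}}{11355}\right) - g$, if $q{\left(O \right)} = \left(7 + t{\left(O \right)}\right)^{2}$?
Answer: $\frac{2791976078627}{115741515} + 2 i \approx 24123.0 + 2.0 i$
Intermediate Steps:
$t{\left(v \right)} = -120$ ($t{\left(v \right)} = 8 \cdot 5 \left(-3\right) = 8 \left(-15\right) = -120$)
$q{\left(O \right)} = 12769$ ($q{\left(O \right)} = \left(7 - 120\right)^{2} = \left(-113\right)^{2} = 12769$)
$g = -24122 - 2 i$ ($g = -24122 - \sqrt{6 - 10} = -24122 - \sqrt{-4} = -24122 - 2 i \approx -24122.0 - 2.0 i$)
$\left(\frac{6244}{-10193} + \frac{q{\left(37 \right)}}{11355}\right) - g = \left(\frac{6244}{-10193} + \frac{12769}{11355}\right) - \left(-24122 - 2 i\right) = \left(6244 \left(- \frac{1}{10193}\right) + 12769 \cdot \frac{1}{11355}\right) + \left(24122 + 2 i\right) = \left(- \frac{6244}{10193} + \frac{12769}{11355}\right) + \left(24122 + 2 i\right) = \frac{59253797}{115741515} + \left(24122 + 2 i\right) = \frac{2791976078627}{115741515} + 2 i$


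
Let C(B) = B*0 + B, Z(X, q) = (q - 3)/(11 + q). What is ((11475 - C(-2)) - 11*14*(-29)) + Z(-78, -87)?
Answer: 605879/38 ≈ 15944.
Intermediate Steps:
Z(X, q) = (-3 + q)/(11 + q)
C(B) = B (C(B) = 0 + B = B)
((11475 - C(-2)) - 11*14*(-29)) + Z(-78, -87) = ((11475 - 1*(-2)) - 11*14*(-29)) + (-3 - 87)/(11 - 87) = ((11475 + 2) - 154*(-29)) - 90/(-76) = (11477 + 4466) - 1/76*(-90) = 15943 + 45/38 = 605879/38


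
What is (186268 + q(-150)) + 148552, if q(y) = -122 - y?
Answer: 334848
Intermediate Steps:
(186268 + q(-150)) + 148552 = (186268 + (-122 - 1*(-150))) + 148552 = (186268 + (-122 + 150)) + 148552 = (186268 + 28) + 148552 = 186296 + 148552 = 334848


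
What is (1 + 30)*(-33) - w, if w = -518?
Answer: -505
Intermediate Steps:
(1 + 30)*(-33) - w = (1 + 30)*(-33) - 1*(-518) = 31*(-33) + 518 = -1023 + 518 = -505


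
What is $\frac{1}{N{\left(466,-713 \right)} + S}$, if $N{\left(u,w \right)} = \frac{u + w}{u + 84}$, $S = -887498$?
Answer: $- \frac{550}{488124147} \approx -1.1268 \cdot 10^{-6}$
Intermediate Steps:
$N{\left(u,w \right)} = \frac{u + w}{84 + u}$
$\frac{1}{N{\left(466,-713 \right)} + S} = \frac{1}{\frac{466 - 713}{84 + 466} - 887498} = \frac{1}{\frac{1}{550} \left(-247\right) - 887498} = \frac{1}{- \frac{247}{550} - 887498} = \frac{1}{- \frac{488124147}{550}} = - \frac{550}{488124147}$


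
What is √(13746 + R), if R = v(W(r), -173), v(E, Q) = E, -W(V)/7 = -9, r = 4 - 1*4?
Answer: √13809 ≈ 117.51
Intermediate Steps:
r = 0 (r = 4 - 4 = 0)
W(V) = 63 (W(V) = -7*(-9) = 63)
R = 63
√(13746 + R) = √(13746 + 63) = √13809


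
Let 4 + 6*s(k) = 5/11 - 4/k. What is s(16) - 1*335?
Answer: -88607/264 ≈ -335.63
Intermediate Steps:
s(k) = -13/22 - 2/(3*k) (s(k) = -⅔ + (5/11 - 4/k)/6 = -⅔ + (5/66 - 2/(3*k)) = -13/22 - 2/(3*k))
s(16) - 1*335 = (1/66)*(-44 - 39*16)/16 - 1*335 = (1/66)*(1/16)*(-44 - 624) - 335 = (1/66)*(1/16)*(-668) - 335 = -167/264 - 335 = -88607/264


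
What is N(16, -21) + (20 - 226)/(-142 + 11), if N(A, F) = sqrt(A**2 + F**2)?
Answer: 206/131 + sqrt(697) ≈ 27.973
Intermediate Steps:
N(16, -21) + (20 - 226)/(-142 + 11) = sqrt(16**2 + (-21)**2) + (20 - 226)/(-142 + 11) = sqrt(256 + 441) - 206/(-131) = sqrt(697) - 206*(-1/131) = sqrt(697) + 206/131 = 206/131 + sqrt(697)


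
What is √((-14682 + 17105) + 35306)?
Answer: √37729 ≈ 194.24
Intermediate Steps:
√((-14682 + 17105) + 35306) = √(2423 + 35306) = √37729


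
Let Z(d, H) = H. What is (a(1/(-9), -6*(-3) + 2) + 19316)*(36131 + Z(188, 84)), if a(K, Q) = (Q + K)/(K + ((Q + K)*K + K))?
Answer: 137748858815/197 ≈ 6.9923e+8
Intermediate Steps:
a(K, Q) = (K + Q)/(2*K + K*(K + Q)) (a(K, Q) = (K + Q)/(K + ((K + Q)*K + K)) = (K + Q)/(K + (K*(K + Q) + K)) = (K + Q)/(K + (K + K*(K + Q))) = (K + Q)/(2*K + K*(K + Q)))
(a(1/(-9), -6*(-3) + 2) + 19316)*(36131 + Z(188, 84)) = ((1/(-9) + (-6*(-3) + 2))/((1/(-9))*(2 + 1/(-9) + (-6*(-3) + 2))) + 19316)*(36131 + 84) = ((-⅑ + (18 + 2))/((-⅑)*(2 - ⅑ + (18 + 2))) + 19316)*36215 = (-9*(-⅑ + 20)/(2 - ⅑ + 20) + 19316)*36215 = (-9*179/9/197/9 + 19316)*36215 = (-9*9/197*179/9 + 19316)*36215 = (-1611/197 + 19316)*36215 = (3803641/197)*36215 = 137748858815/197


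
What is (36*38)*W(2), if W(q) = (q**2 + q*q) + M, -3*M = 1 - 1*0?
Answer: 10488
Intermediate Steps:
M = -1/3 (M = -(1 - 1*0)/3 = -(1 + 0)/3 = -1/3*1 = -1/3 ≈ -0.33333)
W(q) = -1/3 + 2*q**2 (W(q) = (q**2 + q*q) - 1/3 = (q**2 + q**2) - 1/3 = 2*q**2 - 1/3 = -1/3 + 2*q**2)
(36*38)*W(2) = (36*38)*(-1/3 + 2*2**2) = 1368*(-1/3 + 2*4) = 1368*(-1/3 + 8) = 1368*(23/3) = 10488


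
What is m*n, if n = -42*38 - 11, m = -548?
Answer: 880636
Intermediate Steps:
n = -1607 (n = -1596 - 11 = -1607)
m*n = -548*(-1607) = 880636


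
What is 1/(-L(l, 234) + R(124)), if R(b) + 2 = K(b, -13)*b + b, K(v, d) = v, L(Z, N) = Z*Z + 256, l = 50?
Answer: 1/12742 ≈ 7.8481e-5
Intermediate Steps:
L(Z, N) = 256 + Z**2 (L(Z, N) = Z**2 + 256 = 256 + Z**2)
R(b) = -2 + b + b**2 (R(b) = -2 + (b*b + b) = -2 + (b**2 + b) = -2 + (b + b**2) = -2 + b + b**2)
1/(-L(l, 234) + R(124)) = 1/(-(256 + 50**2) + (-2 + 124 + 124**2)) = 1/(-(256 + 2500) + (-2 + 124 + 15376)) = 1/(-1*2756 + 15498) = 1/(-2756 + 15498) = 1/12742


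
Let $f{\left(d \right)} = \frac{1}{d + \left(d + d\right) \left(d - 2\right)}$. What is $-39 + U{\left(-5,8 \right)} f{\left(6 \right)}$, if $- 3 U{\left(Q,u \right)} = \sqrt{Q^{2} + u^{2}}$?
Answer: $-39 - \frac{\sqrt{89}}{162} \approx -39.058$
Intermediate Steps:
$U{\left(Q,u \right)} = - \frac{\sqrt{Q^{2} + u^{2}}}{3}$
$f{\left(d \right)} = \frac{1}{d + 2 d \left(-2 + d\right)}$
$-39 + U{\left(-5,8 \right)} f{\left(6 \right)} = -39 + - \frac{\sqrt{\left(-5\right)^{2} + 8^{2}}}{3} \frac{1}{6 \left(-3 + 2 \cdot 6\right)} = -39 + - \frac{\sqrt{25 + 64}}{3} \frac{1}{6 \left(-3 + 12\right)} = -39 + - \frac{\sqrt{89}}{3} \frac{1}{6 \cdot 9} = -39 + - \frac{\sqrt{89}}{3} \cdot \frac{1}{6} \cdot \frac{1}{9} = -39 + - \frac{\sqrt{89}}{3} \cdot \frac{1}{54} = -39 - \frac{\sqrt{89}}{162}$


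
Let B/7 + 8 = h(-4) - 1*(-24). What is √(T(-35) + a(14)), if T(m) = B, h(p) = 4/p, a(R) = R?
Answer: √119 ≈ 10.909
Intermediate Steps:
B = 105 (B = -56 + 7*(4/(-4) - 1*(-24)) = -56 + 7*(4*(-¼) + 24) = -56 + 7*(-1 + 24) = -56 + 7*23 = -56 + 161 = 105)
T(m) = 105
√(T(-35) + a(14)) = √(105 + 14) = √119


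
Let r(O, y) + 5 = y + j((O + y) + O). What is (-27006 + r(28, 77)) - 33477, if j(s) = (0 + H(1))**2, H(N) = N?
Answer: -60410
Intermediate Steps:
j(s) = 1 (j(s) = (0 + 1)**2 = 1**2 = 1)
r(O, y) = -4 + y (r(O, y) = -5 + (y + 1) = -5 + (1 + y) = -4 + y)
(-27006 + r(28, 77)) - 33477 = (-27006 + (-4 + 77)) - 33477 = (-27006 + 73) - 33477 = -26933 - 33477 = -60410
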